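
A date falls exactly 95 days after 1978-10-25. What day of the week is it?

Sunday

Oct 25, 1978 is a Wednesday.
95 mod 7 = 4, so 95 days after a Wednesday is Wednesday + 4 = Sunday.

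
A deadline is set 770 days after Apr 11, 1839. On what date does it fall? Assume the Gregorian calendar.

+366 (one year; includes Feb 29, 1840) → Apr 11, 1840 (404 left).
+365 (one year) → Apr 11, 1841 (39 left).
Apr has 30 days: +20 → May 1, 1841 (19 left).
+19 → May 20, 1841.

May 20, 1841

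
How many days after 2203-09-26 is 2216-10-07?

4760

Sep 26, 2203 → Sep 26, 2204: 366 days (Feb 29, 2204 is in that span).
Sep 26, 2204 → Sep 26, 2205: 365 days.
Sep 26, 2205 → Sep 26, 2206: 365 days.
Sep 26, 2206 → Sep 26, 2207: 365 days.
Sep 26, 2207 → Sep 26, 2208: 366 days (Feb 29, 2208 is in that span).
Sep 26, 2208 → Sep 26, 2209: 365 days.
Sep 26, 2209 → Sep 26, 2210: 365 days.
Sep 26, 2210 → Sep 26, 2211: 365 days.
Sep 26, 2211 → Sep 26, 2212: 366 days (Feb 29, 2212 is in that span).
Sep 26, 2212 → Sep 26, 2213: 365 days.
Sep 26, 2213 → Sep 26, 2214: 365 days.
Sep 26, 2214 → Sep 26, 2215: 365 days.
Sep 26, 2215 → Oct 26, 2215: 30 days (September has 30).
Oct 26, 2215 → Nov 26, 2215: 31 days (October has 31).
Nov 26, 2215 → Dec 26, 2215: 30 days (November has 30).
Dec 26, 2215 → Jan 26, 2216: 31 days (December has 31).
Jan 26, 2216 → Feb 26, 2216: 31 days (January has 31).
Feb 26, 2216 → Mar 26, 2216: 29 days (February has 29).
Mar 26, 2216 → Apr 26, 2216: 31 days (March has 31).
Apr 26, 2216 → May 26, 2216: 30 days (April has 30).
May 26, 2216 → Jun 26, 2216: 31 days (May has 31).
Jun 26, 2216 → Jul 26, 2216: 30 days (June has 30).
Jul 26, 2216 → Aug 26, 2216: 31 days (July has 31).
Aug 26, 2216 → Sep 26, 2216: 31 days (August has 31).
Sep 26, 2216 → Oct 7, 2216: 11 days.
Total: 4760 days.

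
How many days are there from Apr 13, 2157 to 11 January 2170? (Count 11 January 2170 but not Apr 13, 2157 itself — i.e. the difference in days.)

Apr 13, 2157 → Apr 13, 2158: 365 days.
Apr 13, 2158 → Apr 13, 2159: 365 days.
Apr 13, 2159 → Apr 13, 2160: 366 days (Feb 29, 2160 is in that span).
Apr 13, 2160 → Apr 13, 2161: 365 days.
Apr 13, 2161 → Apr 13, 2162: 365 days.
Apr 13, 2162 → Apr 13, 2163: 365 days.
Apr 13, 2163 → Apr 13, 2164: 366 days (Feb 29, 2164 is in that span).
Apr 13, 2164 → Apr 13, 2165: 365 days.
Apr 13, 2165 → Apr 13, 2166: 365 days.
Apr 13, 2166 → Apr 13, 2167: 365 days.
Apr 13, 2167 → Apr 13, 2168: 366 days (Feb 29, 2168 is in that span).
Apr 13, 2168 → Apr 13, 2169: 365 days.
Apr 13, 2169 → May 13, 2169: 30 days (April has 30).
May 13, 2169 → Jun 13, 2169: 31 days (May has 31).
Jun 13, 2169 → Jul 13, 2169: 30 days (June has 30).
Jul 13, 2169 → Aug 13, 2169: 31 days (July has 31).
Aug 13, 2169 → Sep 13, 2169: 31 days (August has 31).
Sep 13, 2169 → Oct 13, 2169: 30 days (September has 30).
Oct 13, 2169 → Nov 13, 2169: 31 days (October has 31).
Nov 13, 2169 → Dec 13, 2169: 30 days (November has 30).
Dec 13, 2169 → Jan 11, 2170: 29 days.
Total: 4656 days.

4656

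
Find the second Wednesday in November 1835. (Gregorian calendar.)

November 1, 1835 is a Sunday.
The first Wednesday is therefore November 4 (3 days later).
The second Wednesday is 4 + 1×7 = November 11.

November 11, 1835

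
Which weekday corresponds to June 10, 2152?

Doomsday rule: the anchor day for the 2100s is Sunday. For year 52: 52÷12 = 4 r 4, and 4÷4 = 1, so 4+4+1 = 9.
Sunday + 9 ≡ Tuesday — that's 2152's doomsday.
In June the doomsday date is Jun 6.
Jun 10 is 4 days after Jun 6; 4 mod 7 = 4, so Tuesday + 4 = Saturday.

Saturday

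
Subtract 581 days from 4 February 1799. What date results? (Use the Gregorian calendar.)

−365 (one year) → Feb 4, 1798 (216 left).
−4 → Jan 31, 1798 (end of Jan, 31 days; 212 left).
−31 → Dec 31, 1797 (end of Dec, 31 days; 181 left).
−31 → Nov 30, 1797 (end of Nov, 30 days; 150 left).
−30 → Oct 31, 1797 (end of Oct, 31 days; 120 left).
−31 → Sep 30, 1797 (end of Sep, 30 days; 89 left).
−30 → Aug 31, 1797 (end of Aug, 31 days; 59 left).
−31 → Jul 31, 1797 (end of Jul, 31 days; 28 left).
−28 → Jul 3, 1797.

July 3, 1797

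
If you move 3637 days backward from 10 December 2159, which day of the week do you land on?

Thursday

First find the weekday of Dec 10, 2159. Doomsday rule: the anchor day for the 2100s is Sunday. For year 59: 59÷12 = 4 r 11, and 11÷4 = 2, so 4+11+2 = 17.
Sunday + 17 ≡ Wednesday — that's 2159's doomsday.
In December the doomsday date is Dec 12.
Dec 10 is 2 days before Dec 12; 2 mod 7 = 2, so Wednesday − 2 = Monday.
3637 mod 7 = 4, so 3637 days before a Monday is Monday − 4 = Thursday.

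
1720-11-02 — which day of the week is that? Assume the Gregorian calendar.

Saturday

Doomsday rule: the anchor day for the 1700s is Sunday. For year 20: 20÷12 = 1 r 8, and 8÷4 = 2, so 1+8+2 = 11.
Sunday + 11 ≡ Thursday — that's 1720's doomsday.
In November the doomsday date is Nov 7.
Nov 2 is 5 days before Nov 7; 5 mod 7 = 5, so Thursday − 5 = Saturday.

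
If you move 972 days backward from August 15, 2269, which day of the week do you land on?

Aug 15, 2269 is a Sunday.
972 mod 7 = 6, so 972 days before a Sunday is Sunday − 6 = Monday.

Monday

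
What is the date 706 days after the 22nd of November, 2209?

+365 (one year) → Nov 22, 2210 (341 left).
Nov has 30 days: +9 → Dec 1, 2210 (332 left).
Dec has 31 days: +31 → Jan 1, 2211 (301 left).
Jan has 31 days: +31 → Feb 1, 2211 (270 left).
Feb has 28 days: +28 → Mar 1, 2211 (242 left).
Mar has 31 days: +31 → Apr 1, 2211 (211 left).
Apr has 30 days: +30 → May 1, 2211 (181 left).
May has 31 days: +31 → Jun 1, 2211 (150 left).
Jun has 30 days: +30 → Jul 1, 2211 (120 left).
Jul has 31 days: +31 → Aug 1, 2211 (89 left).
Aug has 31 days: +31 → Sep 1, 2211 (58 left).
Sep has 30 days: +30 → Oct 1, 2211 (28 left).
+28 → Oct 29, 2211.

October 29, 2211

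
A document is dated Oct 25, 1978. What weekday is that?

Wednesday

January 1, 1978 is a Sunday.
Jan 1, 1978 → Feb 1, 1978: 31 days (January has 31).
Feb 1, 1978 → Mar 1, 1978: 28 days (February has 28).
Mar 1, 1978 → Apr 1, 1978: 31 days (March has 31).
Apr 1, 1978 → May 1, 1978: 30 days (April has 30).
May 1, 1978 → Jun 1, 1978: 31 days (May has 31).
Jun 1, 1978 → Jul 1, 1978: 30 days (June has 30).
Jul 1, 1978 → Aug 1, 1978: 31 days (July has 31).
Aug 1, 1978 → Sep 1, 1978: 31 days (August has 31).
Sep 1, 1978 → Oct 1, 1978: 30 days (September has 30).
Oct 1, 1978 → Oct 25, 1978: 24 days.
Total: 297 days.
297 mod 7 = 3, so Sunday + 3 = Wednesday.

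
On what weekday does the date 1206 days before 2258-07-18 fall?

Friday

Jul 18, 2258 is a Sunday.
1206 mod 7 = 2, so 1206 days before a Sunday is Sunday − 2 = Friday.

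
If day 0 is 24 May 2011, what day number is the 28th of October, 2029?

May 24, 2011 → May 24, 2012: 366 days (Feb 29, 2012 is in that span).
May 24, 2012 → May 24, 2013: 365 days.
May 24, 2013 → May 24, 2014: 365 days.
May 24, 2014 → May 24, 2015: 365 days.
May 24, 2015 → May 24, 2016: 366 days (Feb 29, 2016 is in that span).
May 24, 2016 → May 24, 2017: 365 days.
May 24, 2017 → May 24, 2018: 365 days.
May 24, 2018 → May 24, 2019: 365 days.
May 24, 2019 → May 24, 2020: 366 days (Feb 29, 2020 is in that span).
May 24, 2020 → May 24, 2021: 365 days.
May 24, 2021 → May 24, 2022: 365 days.
May 24, 2022 → May 24, 2023: 365 days.
May 24, 2023 → May 24, 2024: 366 days (Feb 29, 2024 is in that span).
May 24, 2024 → May 24, 2025: 365 days.
May 24, 2025 → May 24, 2026: 365 days.
May 24, 2026 → May 24, 2027: 365 days.
May 24, 2027 → May 24, 2028: 366 days (Feb 29, 2028 is in that span).
May 24, 2028 → May 24, 2029: 365 days.
May 24, 2029 → Jun 24, 2029: 31 days (May has 31).
Jun 24, 2029 → Jul 24, 2029: 30 days (June has 30).
Jul 24, 2029 → Aug 24, 2029: 31 days (July has 31).
Aug 24, 2029 → Sep 24, 2029: 31 days (August has 31).
Sep 24, 2029 → Oct 24, 2029: 30 days (September has 30).
Oct 24, 2029 → Oct 28, 2029: 4 days.
Total: 6732 days.

6732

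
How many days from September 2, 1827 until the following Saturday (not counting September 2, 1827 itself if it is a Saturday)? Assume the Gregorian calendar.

6

Sep 2, 1827 is a Sunday.
From Sunday to the next Saturday is 6 days.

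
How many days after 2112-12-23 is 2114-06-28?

552

Dec 23, 2112 → Dec 23, 2113: 365 days.
Dec 23, 2113 → Jan 23, 2114: 31 days (December has 31).
Jan 23, 2114 → Feb 23, 2114: 31 days (January has 31).
Feb 23, 2114 → Mar 23, 2114: 28 days (February has 28).
Mar 23, 2114 → Apr 23, 2114: 31 days (March has 31).
Apr 23, 2114 → May 23, 2114: 30 days (April has 30).
May 23, 2114 → Jun 23, 2114: 31 days (May has 31).
Jun 23, 2114 → Jun 28, 2114: 5 days.
Total: 552 days.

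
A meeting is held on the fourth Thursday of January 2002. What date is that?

January 1, 2002 is a Tuesday.
The first Thursday is therefore January 3 (2 days later).
The fourth Thursday is 3 + 3×7 = January 24.

January 24, 2002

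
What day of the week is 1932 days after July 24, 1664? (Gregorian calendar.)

Thursday

First find the weekday of Jul 24, 1664. Doomsday rule: the anchor day for the 1600s is Tuesday. For year 64: 64÷12 = 5 r 4, and 4÷4 = 1, so 5+4+1 = 10.
Tuesday + 10 ≡ Friday — that's 1664's doomsday.
In July the doomsday date is Jul 11.
Jul 24 is 13 days after Jul 11; 13 mod 7 = 6, so Friday + 6 = Thursday.
1932 mod 7 = 0, so 1932 days after a Thursday is Thursday + 0 = Thursday.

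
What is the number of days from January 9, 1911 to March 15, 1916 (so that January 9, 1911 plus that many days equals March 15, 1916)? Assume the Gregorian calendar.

Jan 9, 1911 → Jan 9, 1912: 365 days.
Jan 9, 1912 → Jan 9, 1913: 366 days (Feb 29, 1912 is in that span).
Jan 9, 1913 → Jan 9, 1914: 365 days.
Jan 9, 1914 → Jan 9, 1915: 365 days.
Jan 9, 1915 → Jan 9, 1916: 365 days.
Jan 9, 1916 → Feb 9, 1916: 31 days (January has 31).
Feb 9, 1916 → Mar 9, 1916: 29 days (February has 29).
Mar 9, 1916 → Mar 15, 1916: 6 days.
Total: 1892 days.

1892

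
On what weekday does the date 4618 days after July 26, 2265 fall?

Monday

Jul 26, 2265 is a Wednesday.
4618 mod 7 = 5, so 4618 days after a Wednesday is Wednesday + 5 = Monday.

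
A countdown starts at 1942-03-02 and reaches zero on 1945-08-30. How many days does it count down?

Mar 2, 1942 → Mar 2, 1943: 365 days.
Mar 2, 1943 → Mar 2, 1944: 366 days (Feb 29, 1944 is in that span).
Mar 2, 1944 → Mar 2, 1945: 365 days.
Mar 2, 1945 → Apr 2, 1945: 31 days (March has 31).
Apr 2, 1945 → May 2, 1945: 30 days (April has 30).
May 2, 1945 → Jun 2, 1945: 31 days (May has 31).
Jun 2, 1945 → Jul 2, 1945: 30 days (June has 30).
Jul 2, 1945 → Aug 2, 1945: 31 days (July has 31).
Aug 2, 1945 → Aug 30, 1945: 28 days.
Total: 1277 days.

1277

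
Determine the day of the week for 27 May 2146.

Friday

January 1, 2146 is a Saturday.
Jan 1, 2146 → Feb 1, 2146: 31 days (January has 31).
Feb 1, 2146 → Mar 1, 2146: 28 days (February has 28).
Mar 1, 2146 → Apr 1, 2146: 31 days (March has 31).
Apr 1, 2146 → May 1, 2146: 30 days (April has 30).
May 1, 2146 → May 27, 2146: 26 days.
Total: 146 days.
146 mod 7 = 6, so Saturday + 6 = Friday.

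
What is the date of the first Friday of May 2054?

May 1, 2054 is a Friday.
The first Friday is therefore May 1 (same day).

May 1, 2054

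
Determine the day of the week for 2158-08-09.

Doomsday rule: the anchor day for the 2100s is Sunday. For year 58: 58÷12 = 4 r 10, and 10÷4 = 2, so 4+10+2 = 16.
Sunday + 16 ≡ Tuesday — that's 2158's doomsday.
In August the doomsday date is Aug 8.
Aug 9 is 1 day after Aug 8; 1 mod 7 = 1, so Tuesday + 1 = Wednesday.

Wednesday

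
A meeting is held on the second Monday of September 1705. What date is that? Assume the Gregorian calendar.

September 1, 1705 is a Tuesday.
The first Monday is therefore September 7 (6 days later).
The second Monday is 7 + 1×7 = September 14.

September 14, 1705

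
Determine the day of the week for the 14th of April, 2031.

Doomsday rule: the anchor day for the 2000s is Tuesday. For year 31: 31÷12 = 2 r 7, and 7÷4 = 1, so 2+7+1 = 10.
Tuesday + 10 ≡ Friday — that's 2031's doomsday.
In April the doomsday date is Apr 4.
Apr 14 is 10 days after Apr 4; 10 mod 7 = 3, so Friday + 3 = Monday.

Monday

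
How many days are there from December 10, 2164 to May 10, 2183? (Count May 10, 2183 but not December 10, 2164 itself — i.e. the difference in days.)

Dec 10, 2164 → Dec 10, 2165: 365 days.
Dec 10, 2165 → Dec 10, 2166: 365 days.
Dec 10, 2166 → Dec 10, 2167: 365 days.
Dec 10, 2167 → Dec 10, 2168: 366 days (Feb 29, 2168 is in that span).
Dec 10, 2168 → Dec 10, 2169: 365 days.
Dec 10, 2169 → Dec 10, 2170: 365 days.
Dec 10, 2170 → Dec 10, 2171: 365 days.
Dec 10, 2171 → Dec 10, 2172: 366 days (Feb 29, 2172 is in that span).
Dec 10, 2172 → Dec 10, 2173: 365 days.
Dec 10, 2173 → Dec 10, 2174: 365 days.
Dec 10, 2174 → Dec 10, 2175: 365 days.
Dec 10, 2175 → Dec 10, 2176: 366 days (Feb 29, 2176 is in that span).
Dec 10, 2176 → Dec 10, 2177: 365 days.
Dec 10, 2177 → Dec 10, 2178: 365 days.
Dec 10, 2178 → Dec 10, 2179: 365 days.
Dec 10, 2179 → Dec 10, 2180: 366 days (Feb 29, 2180 is in that span).
Dec 10, 2180 → Dec 10, 2181: 365 days.
Dec 10, 2181 → Dec 10, 2182: 365 days.
Dec 10, 2182 → Jan 10, 2183: 31 days (December has 31).
Jan 10, 2183 → Feb 10, 2183: 31 days (January has 31).
Feb 10, 2183 → Mar 10, 2183: 28 days (February has 28).
Mar 10, 2183 → Apr 10, 2183: 31 days (March has 31).
Apr 10, 2183 → May 10, 2183: 30 days.
Total: 6725 days.

6725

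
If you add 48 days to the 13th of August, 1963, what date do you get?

September 30, 1963

Aug has 31 days: +19 → Sep 1, 1963 (29 left).
+29 → Sep 30, 1963.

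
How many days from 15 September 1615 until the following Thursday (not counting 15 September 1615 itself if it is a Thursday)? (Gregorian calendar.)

Sep 15, 1615 is a Tuesday.
From Tuesday to the next Thursday is 2 days.

2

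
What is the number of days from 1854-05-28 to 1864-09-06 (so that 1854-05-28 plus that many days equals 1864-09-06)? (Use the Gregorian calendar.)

3754

May 28, 1854 → May 28, 1855: 365 days.
May 28, 1855 → May 28, 1856: 366 days (Feb 29, 1856 is in that span).
May 28, 1856 → May 28, 1857: 365 days.
May 28, 1857 → May 28, 1858: 365 days.
May 28, 1858 → May 28, 1859: 365 days.
May 28, 1859 → May 28, 1860: 366 days (Feb 29, 1860 is in that span).
May 28, 1860 → May 28, 1861: 365 days.
May 28, 1861 → May 28, 1862: 365 days.
May 28, 1862 → May 28, 1863: 365 days.
May 28, 1863 → May 28, 1864: 366 days (Feb 29, 1864 is in that span).
May 28, 1864 → Jun 28, 1864: 31 days (May has 31).
Jun 28, 1864 → Jul 28, 1864: 30 days (June has 30).
Jul 28, 1864 → Aug 28, 1864: 31 days (July has 31).
Aug 28, 1864 → Sep 6, 1864: 9 days.
Total: 3754 days.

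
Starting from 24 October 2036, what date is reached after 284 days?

Oct has 31 days: +8 → Nov 1, 2036 (276 left).
Nov has 30 days: +30 → Dec 1, 2036 (246 left).
Dec has 31 days: +31 → Jan 1, 2037 (215 left).
Jan has 31 days: +31 → Feb 1, 2037 (184 left).
Feb has 28 days: +28 → Mar 1, 2037 (156 left).
Mar has 31 days: +31 → Apr 1, 2037 (125 left).
Apr has 30 days: +30 → May 1, 2037 (95 left).
May has 31 days: +31 → Jun 1, 2037 (64 left).
Jun has 30 days: +30 → Jul 1, 2037 (34 left).
Jul has 31 days: +31 → Aug 1, 2037 (3 left).
+3 → Aug 4, 2037.

August 4, 2037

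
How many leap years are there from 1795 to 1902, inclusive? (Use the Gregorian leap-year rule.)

25

Multiples of 4 in [1795,1902]: 27.
Of those, multiples of 100: 2 (not leap unless ÷400).
Multiples of 400: 0.
Leap years = 27 − 2 + 0 = 25.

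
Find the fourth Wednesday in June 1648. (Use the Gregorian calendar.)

June 1, 1648 is a Monday.
The first Wednesday is therefore June 3 (2 days later).
The fourth Wednesday is 3 + 3×7 = June 24.

June 24, 1648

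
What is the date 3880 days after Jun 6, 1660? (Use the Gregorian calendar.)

January 20, 1671

+365 (one year) → Jun 6, 1661 (3515 left).
+365 (one year) → Jun 6, 1662 (3150 left).
+365 (one year) → Jun 6, 1663 (2785 left).
+366 (one year; includes Feb 29, 1664) → Jun 6, 1664 (2419 left).
+365 (one year) → Jun 6, 1665 (2054 left).
+365 (one year) → Jun 6, 1666 (1689 left).
+365 (one year) → Jun 6, 1667 (1324 left).
+366 (one year; includes Feb 29, 1668) → Jun 6, 1668 (958 left).
+365 (one year) → Jun 6, 1669 (593 left).
+365 (one year) → Jun 6, 1670 (228 left).
Jun has 30 days: +25 → Jul 1, 1670 (203 left).
Jul has 31 days: +31 → Aug 1, 1670 (172 left).
Aug has 31 days: +31 → Sep 1, 1670 (141 left).
Sep has 30 days: +30 → Oct 1, 1670 (111 left).
Oct has 31 days: +31 → Nov 1, 1670 (80 left).
Nov has 30 days: +30 → Dec 1, 1670 (50 left).
Dec has 31 days: +31 → Jan 1, 1671 (19 left).
+19 → Jan 20, 1671.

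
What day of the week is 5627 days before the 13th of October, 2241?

Thursday

First find the weekday of Oct 13, 2241. Doomsday rule: the anchor day for the 2200s is Friday. For year 41: 41÷12 = 3 r 5, and 5÷4 = 1, so 3+5+1 = 9.
Friday + 9 ≡ Sunday — that's 2241's doomsday.
In October the doomsday date is Oct 10.
Oct 13 is 3 days after Oct 10; 3 mod 7 = 3, so Sunday + 3 = Wednesday.
5627 mod 7 = 6, so 5627 days before a Wednesday is Wednesday − 6 = Thursday.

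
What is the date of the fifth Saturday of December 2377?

December 1, 2377 is a Thursday.
The first Saturday is therefore December 3 (2 days later).
The fifth Saturday is 3 + 4×7 = December 31.

December 31, 2377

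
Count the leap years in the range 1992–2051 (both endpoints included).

Multiples of 4 in [1992,2051]: 15.
Of those, multiples of 100: 1 (not leap unless ÷400).
Multiples of 400: 1.
Leap years = 15 − 1 + 1 = 15.

15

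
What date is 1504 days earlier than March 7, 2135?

−365 (one year) → Mar 7, 2134 (1139 left).
−365 (one year) → Mar 7, 2133 (774 left).
−365 (one year) → Mar 7, 2132 (409 left).
−366 (one year; includes Feb 29, 2132) → Mar 7, 2131 (43 left).
−7 → Feb 28, 2131 (end of Feb, 28 days; 36 left).
−28 → Jan 31, 2131 (end of Jan, 31 days; 8 left).
−8 → Jan 23, 2131.

January 23, 2131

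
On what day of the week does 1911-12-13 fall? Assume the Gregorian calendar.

Wednesday

January 1, 1911 is a Sunday.
Jan 1, 1911 → Feb 1, 1911: 31 days (January has 31).
Feb 1, 1911 → Mar 1, 1911: 28 days (February has 28).
Mar 1, 1911 → Apr 1, 1911: 31 days (March has 31).
Apr 1, 1911 → May 1, 1911: 30 days (April has 30).
May 1, 1911 → Jun 1, 1911: 31 days (May has 31).
Jun 1, 1911 → Jul 1, 1911: 30 days (June has 30).
Jul 1, 1911 → Aug 1, 1911: 31 days (July has 31).
Aug 1, 1911 → Sep 1, 1911: 31 days (August has 31).
Sep 1, 1911 → Oct 1, 1911: 30 days (September has 30).
Oct 1, 1911 → Nov 1, 1911: 31 days (October has 31).
Nov 1, 1911 → Dec 1, 1911: 30 days (November has 30).
Dec 1, 1911 → Dec 13, 1911: 12 days.
Total: 346 days.
346 mod 7 = 3, so Sunday + 3 = Wednesday.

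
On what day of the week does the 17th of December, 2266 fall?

Doomsday rule: the anchor day for the 2200s is Friday. For year 66: 66÷12 = 5 r 6, and 6÷4 = 1, so 5+6+1 = 12.
Friday + 12 ≡ Wednesday — that's 2266's doomsday.
In December the doomsday date is Dec 12.
Dec 17 is 5 days after Dec 12; 5 mod 7 = 5, so Wednesday + 5 = Monday.

Monday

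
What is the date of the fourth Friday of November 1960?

November 25, 1960

November 1, 1960 is a Tuesday.
The first Friday is therefore November 4 (3 days later).
The fourth Friday is 4 + 3×7 = November 25.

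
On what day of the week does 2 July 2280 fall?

Doomsday rule: the anchor day for the 2200s is Friday. For year 80: 80÷12 = 6 r 8, and 8÷4 = 2, so 6+8+2 = 16.
Friday + 16 ≡ Sunday — that's 2280's doomsday.
In July the doomsday date is Jul 11.
Jul 2 is 9 days before Jul 11; 9 mod 7 = 2, so Sunday − 2 = Friday.

Friday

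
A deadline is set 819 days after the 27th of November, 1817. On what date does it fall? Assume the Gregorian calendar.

+365 (one year) → Nov 27, 1818 (454 left).
+365 (one year) → Nov 27, 1819 (89 left).
Nov has 30 days: +4 → Dec 1, 1819 (85 left).
Dec has 31 days: +31 → Jan 1, 1820 (54 left).
Jan has 31 days: +31 → Feb 1, 1820 (23 left).
+23 → Feb 24, 1820.

February 24, 1820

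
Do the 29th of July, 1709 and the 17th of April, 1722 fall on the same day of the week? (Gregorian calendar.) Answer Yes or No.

No

From Jul 29, 1709 to Apr 17, 1722 is 4645 days.
4645 mod 7 = 4, so they are different weekdays.
(Jul 29, 1709 is a Monday; Apr 17, 1722 is a Friday.)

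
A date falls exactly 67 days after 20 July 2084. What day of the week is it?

First find the weekday of Jul 20, 2084. Doomsday rule: the anchor day for the 2000s is Tuesday. For year 84: 84÷12 = 7 r 0, and 0÷4 = 0, so 7+0+0 = 7.
Tuesday + 7 ≡ Tuesday — that's 2084's doomsday.
In July the doomsday date is Jul 11.
Jul 20 is 9 days after Jul 11; 9 mod 7 = 2, so Tuesday + 2 = Thursday.
67 mod 7 = 4, so 67 days after a Thursday is Thursday + 4 = Monday.

Monday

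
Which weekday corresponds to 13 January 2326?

Wednesday

Doomsday rule: the anchor day for the 2300s is Wednesday. For year 26: 26÷12 = 2 r 2, and 2÷4 = 0, so 2+2+0 = 4.
Wednesday + 4 ≡ Sunday — that's 2326's doomsday.
In January the doomsday date is Jan 3 (2326 is not a leap year).
Jan 13 is 10 days after Jan 3; 10 mod 7 = 3, so Sunday + 3 = Wednesday.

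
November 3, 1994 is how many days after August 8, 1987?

2644

Aug 8, 1987 → Aug 8, 1988: 366 days (Feb 29, 1988 is in that span).
Aug 8, 1988 → Aug 8, 1989: 365 days.
Aug 8, 1989 → Aug 8, 1990: 365 days.
Aug 8, 1990 → Aug 8, 1991: 365 days.
Aug 8, 1991 → Aug 8, 1992: 366 days (Feb 29, 1992 is in that span).
Aug 8, 1992 → Aug 8, 1993: 365 days.
Aug 8, 1993 → Aug 8, 1994: 365 days.
Aug 8, 1994 → Sep 8, 1994: 31 days (August has 31).
Sep 8, 1994 → Oct 8, 1994: 30 days (September has 30).
Oct 8, 1994 → Nov 3, 1994: 26 days.
Total: 2644 days.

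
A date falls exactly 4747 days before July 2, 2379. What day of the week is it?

First find the weekday of Jul 2, 2379. Doomsday rule: the anchor day for the 2300s is Wednesday. For year 79: 79÷12 = 6 r 7, and 7÷4 = 1, so 6+7+1 = 14.
Wednesday + 14 ≡ Wednesday — that's 2379's doomsday.
In July the doomsday date is Jul 11.
Jul 2 is 9 days before Jul 11; 9 mod 7 = 2, so Wednesday − 2 = Monday.
4747 mod 7 = 1, so 4747 days before a Monday is Monday − 1 = Sunday.

Sunday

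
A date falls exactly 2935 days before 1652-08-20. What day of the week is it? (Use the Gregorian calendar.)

Aug 20, 1652 is a Tuesday.
2935 mod 7 = 2, so 2935 days before a Tuesday is Tuesday − 2 = Sunday.

Sunday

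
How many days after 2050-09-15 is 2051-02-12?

150

Sep 15, 2050 → Oct 15, 2050: 30 days (September has 30).
Oct 15, 2050 → Nov 15, 2050: 31 days (October has 31).
Nov 15, 2050 → Dec 15, 2050: 30 days (November has 30).
Dec 15, 2050 → Jan 15, 2051: 31 days (December has 31).
Jan 15, 2051 → Feb 12, 2051: 28 days.
Total: 150 days.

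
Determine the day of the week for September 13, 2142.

Thursday

Doomsday rule: the anchor day for the 2100s is Sunday. For year 42: 42÷12 = 3 r 6, and 6÷4 = 1, so 3+6+1 = 10.
Sunday + 10 ≡ Wednesday — that's 2142's doomsday.
In September the doomsday date is Sep 5.
Sep 13 is 8 days after Sep 5; 8 mod 7 = 1, so Wednesday + 1 = Thursday.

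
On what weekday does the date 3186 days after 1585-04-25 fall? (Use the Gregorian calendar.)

First find the weekday of Apr 25, 1585. Doomsday rule: the anchor day for the 1500s is Wednesday. For year 85: 85÷12 = 7 r 1, and 1÷4 = 0, so 7+1+0 = 8.
Wednesday + 8 ≡ Thursday — that's 1585's doomsday.
In April the doomsday date is Apr 4.
Apr 25 is 21 days after Apr 4; 21 mod 7 = 0, so Thursday + 0 = Thursday.
3186 mod 7 = 1, so 3186 days after a Thursday is Thursday + 1 = Friday.

Friday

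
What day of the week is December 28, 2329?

Doomsday rule: the anchor day for the 2300s is Wednesday. For year 29: 29÷12 = 2 r 5, and 5÷4 = 1, so 2+5+1 = 8.
Wednesday + 8 ≡ Thursday — that's 2329's doomsday.
In December the doomsday date is Dec 12.
Dec 28 is 16 days after Dec 12; 16 mod 7 = 2, so Thursday + 2 = Saturday.

Saturday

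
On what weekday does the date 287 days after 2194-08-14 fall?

Thursday

Aug 14, 2194 is a Thursday.
287 mod 7 = 0, so 287 days after a Thursday is Thursday + 0 = Thursday.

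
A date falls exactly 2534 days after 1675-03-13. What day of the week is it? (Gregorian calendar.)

Wednesday

First find the weekday of Mar 13, 1675. Doomsday rule: the anchor day for the 1600s is Tuesday. For year 75: 75÷12 = 6 r 3, and 3÷4 = 0, so 6+3+0 = 9.
Tuesday + 9 ≡ Thursday — that's 1675's doomsday.
In March the doomsday date is Mar 14.
Mar 13 is 1 day before Mar 14; 1 mod 7 = 1, so Thursday − 1 = Wednesday.
2534 mod 7 = 0, so 2534 days after a Wednesday is Wednesday + 0 = Wednesday.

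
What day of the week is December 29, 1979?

Saturday

January 1, 1979 is a Monday.
Jan 1, 1979 → Feb 1, 1979: 31 days (January has 31).
Feb 1, 1979 → Mar 1, 1979: 28 days (February has 28).
Mar 1, 1979 → Apr 1, 1979: 31 days (March has 31).
Apr 1, 1979 → May 1, 1979: 30 days (April has 30).
May 1, 1979 → Jun 1, 1979: 31 days (May has 31).
Jun 1, 1979 → Jul 1, 1979: 30 days (June has 30).
Jul 1, 1979 → Aug 1, 1979: 31 days (July has 31).
Aug 1, 1979 → Sep 1, 1979: 31 days (August has 31).
Sep 1, 1979 → Oct 1, 1979: 30 days (September has 30).
Oct 1, 1979 → Nov 1, 1979: 31 days (October has 31).
Nov 1, 1979 → Dec 1, 1979: 30 days (November has 30).
Dec 1, 1979 → Dec 29, 1979: 28 days.
Total: 362 days.
362 mod 7 = 5, so Monday + 5 = Saturday.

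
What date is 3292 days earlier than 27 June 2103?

−365 (one year) → Jun 27, 2102 (2927 left).
−365 (one year) → Jun 27, 2101 (2562 left).
−365 (one year) → Jun 27, 2100 (2197 left).
−365 (one year) → Jun 27, 2099 (1832 left).
−365 (one year) → Jun 27, 2098 (1467 left).
−365 (one year) → Jun 27, 2097 (1102 left).
−365 (one year) → Jun 27, 2096 (737 left).
−366 (one year; includes Feb 29, 2096) → Jun 27, 2095 (371 left).
−27 → May 31, 2095 (end of May, 31 days; 344 left).
−31 → Apr 30, 2095 (end of Apr, 30 days; 313 left).
−30 → Mar 31, 2095 (end of Mar, 31 days; 283 left).
−31 → Feb 28, 2095 (end of Feb, 28 days; 252 left).
−28 → Jan 31, 2095 (end of Jan, 31 days; 224 left).
−31 → Dec 31, 2094 (end of Dec, 31 days; 193 left).
−31 → Nov 30, 2094 (end of Nov, 30 days; 162 left).
−30 → Oct 31, 2094 (end of Oct, 31 days; 132 left).
−31 → Sep 30, 2094 (end of Sep, 30 days; 101 left).
−30 → Aug 31, 2094 (end of Aug, 31 days; 71 left).
−31 → Jul 31, 2094 (end of Jul, 31 days; 40 left).
−31 → Jun 30, 2094 (end of Jun, 30 days; 9 left).
−9 → Jun 21, 2094.

June 21, 2094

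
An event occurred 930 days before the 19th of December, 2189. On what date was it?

June 3, 2187

−365 (one year) → Dec 19, 2188 (565 left).
−366 (one year; includes Feb 29, 2188) → Dec 19, 2187 (199 left).
−19 → Nov 30, 2187 (end of Nov, 30 days; 180 left).
−30 → Oct 31, 2187 (end of Oct, 31 days; 150 left).
−31 → Sep 30, 2187 (end of Sep, 30 days; 119 left).
−30 → Aug 31, 2187 (end of Aug, 31 days; 89 left).
−31 → Jul 31, 2187 (end of Jul, 31 days; 58 left).
−31 → Jun 30, 2187 (end of Jun, 30 days; 27 left).
−27 → Jun 3, 2187.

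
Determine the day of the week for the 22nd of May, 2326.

Doomsday rule: the anchor day for the 2300s is Wednesday. For year 26: 26÷12 = 2 r 2, and 2÷4 = 0, so 2+2+0 = 4.
Wednesday + 4 ≡ Sunday — that's 2326's doomsday.
In May the doomsday date is May 9.
May 22 is 13 days after May 9; 13 mod 7 = 6, so Sunday + 6 = Saturday.

Saturday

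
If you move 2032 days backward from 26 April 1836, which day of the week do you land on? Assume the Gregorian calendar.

Sunday

Apr 26, 1836 is a Tuesday.
2032 mod 7 = 2, so 2032 days before a Tuesday is Tuesday − 2 = Sunday.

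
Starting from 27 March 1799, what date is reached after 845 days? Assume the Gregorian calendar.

July 20, 1801

+365 (one year) → Mar 27, 1800 (480 left).
+365 (one year) → Mar 27, 1801 (115 left).
Mar has 31 days: +5 → Apr 1, 1801 (110 left).
Apr has 30 days: +30 → May 1, 1801 (80 left).
May has 31 days: +31 → Jun 1, 1801 (49 left).
Jun has 30 days: +30 → Jul 1, 1801 (19 left).
+19 → Jul 20, 1801.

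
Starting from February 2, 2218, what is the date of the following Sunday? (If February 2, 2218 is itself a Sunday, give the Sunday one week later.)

Feb 2, 2218 is a Monday.
From Monday to the next Sunday is 6 days.
Feb 2, 2218 + 6 = Feb 8, 2218.

February 8, 2218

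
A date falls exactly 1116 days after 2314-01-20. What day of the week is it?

Jan 20, 2314 is a Tuesday.
1116 mod 7 = 3, so 1116 days after a Tuesday is Tuesday + 3 = Friday.

Friday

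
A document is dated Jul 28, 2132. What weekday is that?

January 1, 2132 is a Tuesday.
Jan 1, 2132 → Feb 1, 2132: 31 days (January has 31).
Feb 1, 2132 → Mar 1, 2132: 29 days (February has 29).
Mar 1, 2132 → Apr 1, 2132: 31 days (March has 31).
Apr 1, 2132 → May 1, 2132: 30 days (April has 30).
May 1, 2132 → Jun 1, 2132: 31 days (May has 31).
Jun 1, 2132 → Jul 1, 2132: 30 days (June has 30).
Jul 1, 2132 → Jul 28, 2132: 27 days.
Total: 209 days.
209 mod 7 = 6, so Tuesday + 6 = Monday.

Monday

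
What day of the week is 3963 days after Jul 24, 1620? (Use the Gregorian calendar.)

Jul 24, 1620 is a Friday.
3963 mod 7 = 1, so 3963 days after a Friday is Friday + 1 = Saturday.

Saturday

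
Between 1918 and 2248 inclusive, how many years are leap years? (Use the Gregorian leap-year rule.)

Multiples of 4 in [1918,2248]: 83.
Of those, multiples of 100: 3 (not leap unless ÷400).
Multiples of 400: 1.
Leap years = 83 − 3 + 1 = 81.

81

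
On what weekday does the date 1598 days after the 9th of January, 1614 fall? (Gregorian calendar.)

First find the weekday of Jan 9, 1614. Doomsday rule: the anchor day for the 1600s is Tuesday. For year 14: 14÷12 = 1 r 2, and 2÷4 = 0, so 1+2+0 = 3.
Tuesday + 3 ≡ Friday — that's 1614's doomsday.
In January the doomsday date is Jan 3 (1614 is not a leap year).
Jan 9 is 6 days after Jan 3; 6 mod 7 = 6, so Friday + 6 = Thursday.
1598 mod 7 = 2, so 1598 days after a Thursday is Thursday + 2 = Saturday.

Saturday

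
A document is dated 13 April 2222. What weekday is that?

January 1, 2222 is a Tuesday.
Jan 1, 2222 → Feb 1, 2222: 31 days (January has 31).
Feb 1, 2222 → Mar 1, 2222: 28 days (February has 28).
Mar 1, 2222 → Apr 1, 2222: 31 days (March has 31).
Apr 1, 2222 → Apr 13, 2222: 12 days.
Total: 102 days.
102 mod 7 = 4, so Tuesday + 4 = Saturday.

Saturday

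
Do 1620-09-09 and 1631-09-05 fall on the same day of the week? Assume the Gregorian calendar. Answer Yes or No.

No

From Sep 9, 1620 to Sep 5, 1631 is 4013 days.
4013 mod 7 = 2, so they are different weekdays.
(Sep 9, 1620 is a Wednesday; Sep 5, 1631 is a Friday.)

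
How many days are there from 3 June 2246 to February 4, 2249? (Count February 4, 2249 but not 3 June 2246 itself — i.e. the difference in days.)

Jun 3, 2246 → Jun 3, 2247: 365 days.
Jun 3, 2247 → Jun 3, 2248: 366 days (Feb 29, 2248 is in that span).
Jun 3, 2248 → Jul 3, 2248: 30 days (June has 30).
Jul 3, 2248 → Aug 3, 2248: 31 days (July has 31).
Aug 3, 2248 → Sep 3, 2248: 31 days (August has 31).
Sep 3, 2248 → Oct 3, 2248: 30 days (September has 30).
Oct 3, 2248 → Nov 3, 2248: 31 days (October has 31).
Nov 3, 2248 → Dec 3, 2248: 30 days (November has 30).
Dec 3, 2248 → Jan 3, 2249: 31 days (December has 31).
Jan 3, 2249 → Feb 3, 2249: 31 days (January has 31).
Feb 3, 2249 → Feb 4, 2249: 1 days.
Total: 977 days.

977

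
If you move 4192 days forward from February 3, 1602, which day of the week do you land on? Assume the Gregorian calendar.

Saturday

First find the weekday of Feb 3, 1602. Doomsday rule: the anchor day for the 1600s is Tuesday. For year 02: 2÷12 = 0 r 2, and 2÷4 = 0, so 0+2+0 = 2.
Tuesday + 2 ≡ Thursday — that's 1602's doomsday.
In February the doomsday date is Feb 28 (1602 is not a leap year).
Feb 3 is 25 days before Feb 28; 25 mod 7 = 4, so Thursday − 4 = Sunday.
4192 mod 7 = 6, so 4192 days after a Sunday is Sunday + 6 = Saturday.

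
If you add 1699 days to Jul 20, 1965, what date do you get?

+365 (one year) → Jul 20, 1966 (1334 left).
+365 (one year) → Jul 20, 1967 (969 left).
+366 (one year; includes Feb 29, 1968) → Jul 20, 1968 (603 left).
+365 (one year) → Jul 20, 1969 (238 left).
Jul has 31 days: +12 → Aug 1, 1969 (226 left).
Aug has 31 days: +31 → Sep 1, 1969 (195 left).
Sep has 30 days: +30 → Oct 1, 1969 (165 left).
Oct has 31 days: +31 → Nov 1, 1969 (134 left).
Nov has 30 days: +30 → Dec 1, 1969 (104 left).
Dec has 31 days: +31 → Jan 1, 1970 (73 left).
Jan has 31 days: +31 → Feb 1, 1970 (42 left).
Feb has 28 days: +28 → Mar 1, 1970 (14 left).
+14 → Mar 15, 1970.

March 15, 1970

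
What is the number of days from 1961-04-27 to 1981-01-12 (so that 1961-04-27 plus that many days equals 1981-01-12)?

Apr 27, 1961 → Apr 27, 1962: 365 days.
Apr 27, 1962 → Apr 27, 1963: 365 days.
Apr 27, 1963 → Apr 27, 1964: 366 days (Feb 29, 1964 is in that span).
Apr 27, 1964 → Apr 27, 1965: 365 days.
Apr 27, 1965 → Apr 27, 1966: 365 days.
Apr 27, 1966 → Apr 27, 1967: 365 days.
Apr 27, 1967 → Apr 27, 1968: 366 days (Feb 29, 1968 is in that span).
Apr 27, 1968 → Apr 27, 1969: 365 days.
Apr 27, 1969 → Apr 27, 1970: 365 days.
Apr 27, 1970 → Apr 27, 1971: 365 days.
Apr 27, 1971 → Apr 27, 1972: 366 days (Feb 29, 1972 is in that span).
Apr 27, 1972 → Apr 27, 1973: 365 days.
Apr 27, 1973 → Apr 27, 1974: 365 days.
Apr 27, 1974 → Apr 27, 1975: 365 days.
Apr 27, 1975 → Apr 27, 1976: 366 days (Feb 29, 1976 is in that span).
Apr 27, 1976 → Apr 27, 1977: 365 days.
Apr 27, 1977 → Apr 27, 1978: 365 days.
Apr 27, 1978 → Apr 27, 1979: 365 days.
Apr 27, 1979 → Apr 27, 1980: 366 days (Feb 29, 1980 is in that span).
Apr 27, 1980 → May 27, 1980: 30 days (April has 30).
May 27, 1980 → Jun 27, 1980: 31 days (May has 31).
Jun 27, 1980 → Jul 27, 1980: 30 days (June has 30).
Jul 27, 1980 → Aug 27, 1980: 31 days (July has 31).
Aug 27, 1980 → Sep 27, 1980: 31 days (August has 31).
Sep 27, 1980 → Oct 27, 1980: 30 days (September has 30).
Oct 27, 1980 → Nov 27, 1980: 31 days (October has 31).
Nov 27, 1980 → Dec 27, 1980: 30 days (November has 30).
Dec 27, 1980 → Jan 12, 1981: 16 days.
Total: 7200 days.

7200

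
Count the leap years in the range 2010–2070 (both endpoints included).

15

Multiples of 4 in [2010,2070]: 15.
Of those, multiples of 100: 0 (not leap unless ÷400).
Multiples of 400: 0.
Leap years = 15 − 0 + 0 = 15.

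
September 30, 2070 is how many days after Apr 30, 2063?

2710

Apr 30, 2063 → Apr 30, 2064: 366 days (Feb 29, 2064 is in that span).
Apr 30, 2064 → Apr 30, 2065: 365 days.
Apr 30, 2065 → Apr 30, 2066: 365 days.
Apr 30, 2066 → Apr 30, 2067: 365 days.
Apr 30, 2067 → Apr 30, 2068: 366 days (Feb 29, 2068 is in that span).
Apr 30, 2068 → Apr 30, 2069: 365 days.
Apr 30, 2069 → Apr 30, 2070: 365 days.
Apr 30, 2070 → May 30, 2070: 30 days (April has 30).
May 30, 2070 → Jun 30, 2070: 31 days (May has 31).
Jun 30, 2070 → Jul 30, 2070: 30 days (June has 30).
Jul 30, 2070 → Aug 30, 2070: 31 days (July has 31).
Aug 30, 2070 → Sep 30, 2070: 31 days.
Total: 2710 days.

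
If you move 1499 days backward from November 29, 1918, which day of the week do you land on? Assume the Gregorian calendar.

Thursday

Nov 29, 1918 is a Friday.
1499 mod 7 = 1, so 1499 days before a Friday is Friday − 1 = Thursday.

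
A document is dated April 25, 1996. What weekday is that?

Thursday

Doomsday rule: the anchor day for the 1900s is Wednesday. For year 96: 96÷12 = 8 r 0, and 0÷4 = 0, so 8+0+0 = 8.
Wednesday + 8 ≡ Thursday — that's 1996's doomsday.
In April the doomsday date is Apr 4.
Apr 25 is 21 days after Apr 4; 21 mod 7 = 0, so Thursday + 0 = Thursday.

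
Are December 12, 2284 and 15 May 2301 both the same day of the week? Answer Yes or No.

From Dec 12, 2284 to May 15, 2301 is 5997 days.
5997 mod 7 = 5, so they are different weekdays.
(Dec 12, 2284 is a Friday; May 15, 2301 is a Wednesday.)

No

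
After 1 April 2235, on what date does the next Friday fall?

April 3, 2235

Apr 1, 2235 is a Wednesday.
From Wednesday to the next Friday is 2 days.
Apr 1, 2235 + 2 = Apr 3, 2235.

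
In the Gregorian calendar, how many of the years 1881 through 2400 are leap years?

Multiples of 4 in [1881,2400]: 130.
Of those, multiples of 100: 6 (not leap unless ÷400).
Multiples of 400: 2.
Leap years = 130 − 6 + 2 = 126.

126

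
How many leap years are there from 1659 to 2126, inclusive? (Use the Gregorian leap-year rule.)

Multiples of 4 in [1659,2126]: 117.
Of those, multiples of 100: 5 (not leap unless ÷400).
Multiples of 400: 1.
Leap years = 117 − 5 + 1 = 113.

113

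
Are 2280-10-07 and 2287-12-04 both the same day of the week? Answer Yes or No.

No

From Oct 7, 2280 to Dec 4, 2287 is 2614 days.
2614 mod 7 = 3, so they are different weekdays.
(Oct 7, 2280 is a Thursday; Dec 4, 2287 is a Sunday.)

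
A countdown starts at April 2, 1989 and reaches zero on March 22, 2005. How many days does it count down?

Apr 2, 1989 → Apr 2, 1990: 365 days.
Apr 2, 1990 → Apr 2, 1991: 365 days.
Apr 2, 1991 → Apr 2, 1992: 366 days (Feb 29, 1992 is in that span).
Apr 2, 1992 → Apr 2, 1993: 365 days.
Apr 2, 1993 → Apr 2, 1994: 365 days.
Apr 2, 1994 → Apr 2, 1995: 365 days.
Apr 2, 1995 → Apr 2, 1996: 366 days (Feb 29, 1996 is in that span).
Apr 2, 1996 → Apr 2, 1997: 365 days.
Apr 2, 1997 → Apr 2, 1998: 365 days.
Apr 2, 1998 → Apr 2, 1999: 365 days.
Apr 2, 1999 → Apr 2, 2000: 366 days (Feb 29, 2000 is in that span).
Apr 2, 2000 → Apr 2, 2001: 365 days.
Apr 2, 2001 → Apr 2, 2002: 365 days.
Apr 2, 2002 → Apr 2, 2003: 365 days.
Apr 2, 2003 → Apr 2, 2004: 366 days (Feb 29, 2004 is in that span).
Apr 2, 2004 → May 2, 2004: 30 days (April has 30).
May 2, 2004 → Jun 2, 2004: 31 days (May has 31).
Jun 2, 2004 → Jul 2, 2004: 30 days (June has 30).
Jul 2, 2004 → Aug 2, 2004: 31 days (July has 31).
Aug 2, 2004 → Sep 2, 2004: 31 days (August has 31).
Sep 2, 2004 → Oct 2, 2004: 30 days (September has 30).
Oct 2, 2004 → Nov 2, 2004: 31 days (October has 31).
Nov 2, 2004 → Dec 2, 2004: 30 days (November has 30).
Dec 2, 2004 → Jan 2, 2005: 31 days (December has 31).
Jan 2, 2005 → Feb 2, 2005: 31 days (January has 31).
Feb 2, 2005 → Mar 2, 2005: 28 days (February has 28).
Mar 2, 2005 → Mar 22, 2005: 20 days.
Total: 5833 days.

5833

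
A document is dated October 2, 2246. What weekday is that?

Doomsday rule: the anchor day for the 2200s is Friday. For year 46: 46÷12 = 3 r 10, and 10÷4 = 2, so 3+10+2 = 15.
Friday + 15 ≡ Saturday — that's 2246's doomsday.
In October the doomsday date is Oct 10.
Oct 2 is 8 days before Oct 10; 8 mod 7 = 1, so Saturday − 1 = Friday.

Friday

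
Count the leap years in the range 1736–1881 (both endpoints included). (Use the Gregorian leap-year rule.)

36

Multiples of 4 in [1736,1881]: 37.
Of those, multiples of 100: 1 (not leap unless ÷400).
Multiples of 400: 0.
Leap years = 37 − 1 + 0 = 36.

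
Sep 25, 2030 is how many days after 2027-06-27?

1186

Jun 27, 2027 → Jun 27, 2028: 366 days (Feb 29, 2028 is in that span).
Jun 27, 2028 → Jun 27, 2029: 365 days.
Jun 27, 2029 → Jun 27, 2030: 365 days.
Jun 27, 2030 → Jul 27, 2030: 30 days (June has 30).
Jul 27, 2030 → Aug 27, 2030: 31 days (July has 31).
Aug 27, 2030 → Sep 25, 2030: 29 days.
Total: 1186 days.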